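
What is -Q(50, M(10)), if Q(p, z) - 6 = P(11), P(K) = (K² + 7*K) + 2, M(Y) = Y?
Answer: -206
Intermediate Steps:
P(K) = 2 + K² + 7*K
Q(p, z) = 206 (Q(p, z) = 6 + (2 + 11² + 7*11) = 6 + (2 + 121 + 77) = 6 + 200 = 206)
-Q(50, M(10)) = -1*206 = -206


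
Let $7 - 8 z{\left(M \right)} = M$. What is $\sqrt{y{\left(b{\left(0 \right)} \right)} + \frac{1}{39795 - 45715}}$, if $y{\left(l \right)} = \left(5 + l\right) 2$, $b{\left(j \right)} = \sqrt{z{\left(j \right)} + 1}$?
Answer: $\frac{\sqrt{21903630 + 1095200 \sqrt{30}}}{1480} \approx 3.5691$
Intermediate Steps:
$z{\left(M \right)} = \frac{7}{8} - \frac{M}{8}$
$b{\left(j \right)} = \sqrt{\frac{15}{8} - \frac{j}{8}}$ ($b{\left(j \right)} = \sqrt{\left(\frac{7}{8} - \frac{j}{8}\right) + 1} = \sqrt{\frac{15}{8} - \frac{j}{8}}$)
$y{\left(l \right)} = 10 + 2 l$
$\sqrt{y{\left(b{\left(0 \right)} \right)} + \frac{1}{39795 - 45715}} = \sqrt{\left(10 + 2 \frac{\sqrt{30 - 0}}{4}\right) + \frac{1}{39795 - 45715}} = \sqrt{\left(10 + 2 \frac{\sqrt{30 + 0}}{4}\right) + \frac{1}{-5920}} = \sqrt{\left(10 + 2 \frac{\sqrt{30}}{4}\right) - \frac{1}{5920}} = \sqrt{\left(10 + \frac{\sqrt{30}}{2}\right) - \frac{1}{5920}} = \sqrt{\frac{59199}{5920} + \frac{\sqrt{30}}{2}}$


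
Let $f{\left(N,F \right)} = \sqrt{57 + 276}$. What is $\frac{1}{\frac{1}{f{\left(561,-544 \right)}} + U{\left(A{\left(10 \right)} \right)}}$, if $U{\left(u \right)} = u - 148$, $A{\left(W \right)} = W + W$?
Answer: $- \frac{42624}{5455871} - \frac{3 \sqrt{37}}{5455871} \approx -0.0078159$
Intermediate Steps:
$A{\left(W \right)} = 2 W$
$f{\left(N,F \right)} = 3 \sqrt{37}$ ($f{\left(N,F \right)} = \sqrt{333} = 3 \sqrt{37}$)
$U{\left(u \right)} = -148 + u$ ($U{\left(u \right)} = u - 148 = -148 + u$)
$\frac{1}{\frac{1}{f{\left(561,-544 \right)}} + U{\left(A{\left(10 \right)} \right)}} = \frac{1}{\frac{1}{3 \sqrt{37}} + \left(-148 + 2 \cdot 10\right)} = \frac{1}{\frac{\sqrt{37}}{111} + \left(-148 + 20\right)} = \frac{1}{\frac{\sqrt{37}}{111} - 128} = \frac{1}{-128 + \frac{\sqrt{37}}{111}}$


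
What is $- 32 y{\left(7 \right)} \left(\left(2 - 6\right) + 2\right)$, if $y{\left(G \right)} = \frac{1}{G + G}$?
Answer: $\frac{32}{7} \approx 4.5714$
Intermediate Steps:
$y{\left(G \right)} = \frac{1}{2 G}$
$- 32 y{\left(7 \right)} \left(\left(2 - 6\right) + 2\right) = - 32 \frac{1}{2 \cdot 7} \left(\left(2 - 6\right) + 2\right) = - 32 \cdot \frac{1}{2} \cdot \frac{1}{7} \left(\left(2 - 6\right) + 2\right) = \left(-32\right) \frac{1}{14} \left(-4 + 2\right) = \left(- \frac{16}{7}\right) \left(-2\right) = \frac{32}{7}$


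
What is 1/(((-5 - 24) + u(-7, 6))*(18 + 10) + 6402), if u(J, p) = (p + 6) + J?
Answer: 1/5730 ≈ 0.00017452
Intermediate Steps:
u(J, p) = 6 + J + p (u(J, p) = (6 + p) + J = 6 + J + p)
1/(((-5 - 24) + u(-7, 6))*(18 + 10) + 6402) = 1/(((-5 - 24) + (6 - 7 + 6))*(18 + 10) + 6402) = 1/((-29 + 5)*28 + 6402) = 1/(-24*28 + 6402) = 1/(-672 + 6402) = 1/5730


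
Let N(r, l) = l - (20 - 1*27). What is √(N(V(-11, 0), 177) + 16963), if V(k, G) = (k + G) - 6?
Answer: √17147 ≈ 130.95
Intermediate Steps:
V(k, G) = -6 + G + k (V(k, G) = (G + k) - 6 = -6 + G + k)
N(r, l) = 7 + l (N(r, l) = l - (20 - 27) = l - 1*(-7) = l + 7 = 7 + l)
√(N(V(-11, 0), 177) + 16963) = √((7 + 177) + 16963) = √(184 + 16963) = √17147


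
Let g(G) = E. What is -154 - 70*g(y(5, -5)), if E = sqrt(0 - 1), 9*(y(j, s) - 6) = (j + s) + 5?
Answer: -154 - 70*I ≈ -154.0 - 70.0*I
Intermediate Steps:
y(j, s) = 59/9 + j/9 + s/9 (y(j, s) = 6 + ((j + s) + 5)/9 = 6 + (5 + j + s)/9 = 6 + (5/9 + j/9 + s/9) = 59/9 + j/9 + s/9)
E = I (E = sqrt(-1) = I ≈ 1.0*I)
g(G) = I
-154 - 70*g(y(5, -5)) = -154 - 70*I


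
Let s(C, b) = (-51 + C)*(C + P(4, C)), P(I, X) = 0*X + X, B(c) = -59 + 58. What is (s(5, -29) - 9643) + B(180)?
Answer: -10104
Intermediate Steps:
B(c) = -1
P(I, X) = X (P(I, X) = 0 + X = X)
s(C, b) = 2*C*(-51 + C) (s(C, b) = (-51 + C)*(C + C) = (-51 + C)*(2*C) = 2*C*(-51 + C))
(s(5, -29) - 9643) + B(180) = (2*5*(-51 + 5) - 9643) - 1 = (2*5*(-46) - 9643) - 1 = (-460 - 9643) - 1 = -10103 - 1 = -10104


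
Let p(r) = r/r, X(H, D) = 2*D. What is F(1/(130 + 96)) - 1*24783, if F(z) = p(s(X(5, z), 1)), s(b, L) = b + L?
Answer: -24782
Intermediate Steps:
s(b, L) = L + b
p(r) = 1
F(z) = 1
F(1/(130 + 96)) - 1*24783 = 1 - 1*24783 = 1 - 24783 = -24782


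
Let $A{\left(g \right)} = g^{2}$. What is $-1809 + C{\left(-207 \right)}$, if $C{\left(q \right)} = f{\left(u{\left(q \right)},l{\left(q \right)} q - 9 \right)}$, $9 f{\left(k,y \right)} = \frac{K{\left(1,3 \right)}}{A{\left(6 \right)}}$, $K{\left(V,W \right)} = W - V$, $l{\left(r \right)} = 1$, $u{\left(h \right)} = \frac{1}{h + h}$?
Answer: $- \frac{293057}{162} \approx -1809.0$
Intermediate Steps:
$u{\left(h \right)} = \frac{1}{2 h}$
$f{\left(k,y \right)} = \frac{1}{162}$ ($f{\left(k,y \right)} = \frac{\left(3 - 1\right) \frac{1}{6^{2}}}{9} = \frac{\left(3 - 1\right) \frac{1}{36}}{9} = \frac{2 \cdot \frac{1}{36}}{9} = \frac{1}{9} \cdot \frac{1}{18} = \frac{1}{162}$)
$C{\left(q \right)} = \frac{1}{162}$
$-1809 + C{\left(-207 \right)} = -1809 + \frac{1}{162} = - \frac{293057}{162}$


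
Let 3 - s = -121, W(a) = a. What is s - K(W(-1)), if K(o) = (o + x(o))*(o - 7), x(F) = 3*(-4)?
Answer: 20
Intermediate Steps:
s = 124 (s = 3 - 1*(-121) = 3 + 121 = 124)
x(F) = -12
K(o) = (-12 + o)*(-7 + o) (K(o) = (o - 12)*(o - 7) = (-12 + o)*(-7 + o))
s - K(W(-1)) = 124 - (84 + (-1)**2 - 19*(-1)) = 124 - (84 + 1 + 19) = 124 - 1*104 = 124 - 104 = 20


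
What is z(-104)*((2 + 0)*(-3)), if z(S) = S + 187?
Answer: -498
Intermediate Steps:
z(S) = 187 + S
z(-104)*((2 + 0)*(-3)) = (187 - 104)*((2 + 0)*(-3)) = 83*(2*(-3)) = 83*(-6) = -498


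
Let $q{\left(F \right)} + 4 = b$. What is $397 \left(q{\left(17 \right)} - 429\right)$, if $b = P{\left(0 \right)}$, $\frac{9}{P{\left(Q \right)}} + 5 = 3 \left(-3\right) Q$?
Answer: $- \frac{863078}{5} \approx -1.7262 \cdot 10^{5}$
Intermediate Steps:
$P{\left(Q \right)} = \frac{9}{-5 - 9 Q}$ ($P{\left(Q \right)} = \frac{9}{-5 + 3 \left(-3\right) Q} = \frac{9}{-5 - 9 Q}$)
$b = - \frac{9}{5}$ ($b = - \frac{9}{5 + 9 \cdot 0} = - \frac{9}{5 + 0} = - \frac{9}{5} \approx -1.8$)
$q{\left(F \right)} = - \frac{29}{5}$ ($q{\left(F \right)} = -4 - \frac{9}{5} = - \frac{29}{5}$)
$397 \left(q{\left(17 \right)} - 429\right) = 397 \left(- \frac{29}{5} - 429\right) = 397 \left(- \frac{2174}{5}\right) = - \frac{863078}{5}$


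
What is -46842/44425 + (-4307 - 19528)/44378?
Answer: -3137624151/1971492650 ≈ -1.5915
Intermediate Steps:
-46842/44425 + (-4307 - 19528)/44378 = -46842*1/44425 - 23835*1/44378 = -46842/44425 - 23835/44378 = -3137624151/1971492650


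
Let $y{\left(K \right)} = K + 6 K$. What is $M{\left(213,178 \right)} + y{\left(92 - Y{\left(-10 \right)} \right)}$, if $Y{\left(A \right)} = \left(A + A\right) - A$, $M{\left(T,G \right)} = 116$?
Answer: $830$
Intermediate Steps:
$Y{\left(A \right)} = A$ ($Y{\left(A \right)} = 2 A - A = A$)
$y{\left(K \right)} = 7 K$
$M{\left(213,178 \right)} + y{\left(92 - Y{\left(-10 \right)} \right)} = 116 + 7 \left(92 - -10\right) = 116 + 7 \left(92 + 10\right) = 116 + 7 \cdot 102 = 116 + 714 = 830$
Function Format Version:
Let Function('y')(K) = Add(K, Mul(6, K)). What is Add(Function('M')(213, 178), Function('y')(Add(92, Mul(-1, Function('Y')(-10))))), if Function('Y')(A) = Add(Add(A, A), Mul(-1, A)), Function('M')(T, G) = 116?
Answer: 830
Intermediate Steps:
Function('Y')(A) = A (Function('Y')(A) = Add(Mul(2, A), Mul(-1, A)) = A)
Function('y')(K) = Mul(7, K)
Add(Function('M')(213, 178), Function('y')(Add(92, Mul(-1, Function('Y')(-10))))) = Add(116, Mul(7, Add(92, Mul(-1, -10)))) = Add(116, Mul(7, Add(92, 10))) = Add(116, Mul(7, 102)) = Add(116, 714) = 830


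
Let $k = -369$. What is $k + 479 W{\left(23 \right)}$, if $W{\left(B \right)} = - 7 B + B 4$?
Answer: $-33420$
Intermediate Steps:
$W{\left(B \right)} = - 3 B$ ($W{\left(B \right)} = - 7 B + 4 B = - 3 B$)
$k + 479 W{\left(23 \right)} = -369 + 479 \left(\left(-3\right) 23\right) = -369 + 479 \left(-69\right) = -369 - 33051 = -33420$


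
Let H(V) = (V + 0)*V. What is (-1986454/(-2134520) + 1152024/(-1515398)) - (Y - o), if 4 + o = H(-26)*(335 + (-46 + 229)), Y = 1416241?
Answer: -862095644981577427/808661834740 ≈ -1.0661e+6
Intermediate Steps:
H(V) = V² (H(V) = V*V = V²)
o = 350164 (o = -4 + (-26)²*(335 + (-46 + 229)) = -4 + 676*(335 + 183) = -4 + 676*518 = -4 + 350168 = 350164)
(-1986454/(-2134520) + 1152024/(-1515398)) - (Y - o) = (-1986454/(-2134520) + 1152024/(-1515398)) - (1416241 - 1*350164) = (-1986454*(-1/2134520) + 1152024*(-1/1515398)) - (1416241 - 350164) = (993227/1067260 - 576012/757699) - 1*1066077 = 137812537553/808661834740 - 1066077 = -862095644981577427/808661834740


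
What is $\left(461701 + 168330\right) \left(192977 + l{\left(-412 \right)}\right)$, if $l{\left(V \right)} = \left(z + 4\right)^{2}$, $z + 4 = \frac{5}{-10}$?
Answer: $\frac{486326599179}{4} \approx 1.2158 \cdot 10^{11}$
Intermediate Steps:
$z = - \frac{9}{2}$ ($z = -4 + \frac{5}{-10} = -4 + 5 \left(- \frac{1}{10}\right) = -4 - \frac{1}{2} = - \frac{9}{2} \approx -4.5$)
$l{\left(V \right)} = \frac{1}{4}$ ($l{\left(V \right)} = \left(- \frac{9}{2} + 4\right)^{2} = \left(- \frac{1}{2}\right)^{2} = \frac{1}{4}$)
$\left(461701 + 168330\right) \left(192977 + l{\left(-412 \right)}\right) = \left(461701 + 168330\right) \left(192977 + \frac{1}{4}\right) = 630031 \cdot \frac{771909}{4} = \frac{486326599179}{4}$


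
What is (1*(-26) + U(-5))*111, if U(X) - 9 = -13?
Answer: -3330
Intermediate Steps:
U(X) = -4 (U(X) = 9 - 13 = -4)
(1*(-26) + U(-5))*111 = (1*(-26) - 4)*111 = (-26 - 4)*111 = -30*111 = -3330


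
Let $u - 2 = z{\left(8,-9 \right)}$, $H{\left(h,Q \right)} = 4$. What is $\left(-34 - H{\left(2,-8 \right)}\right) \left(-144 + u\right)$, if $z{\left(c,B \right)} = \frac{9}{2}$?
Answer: $5225$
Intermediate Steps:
$z{\left(c,B \right)} = \frac{9}{2}$ ($z{\left(c,B \right)} = 9 \cdot \frac{1}{2} = \frac{9}{2}$)
$u = \frac{13}{2}$ ($u = 2 + \frac{9}{2} = \frac{13}{2} \approx 6.5$)
$\left(-34 - H{\left(2,-8 \right)}\right) \left(-144 + u\right) = \left(-34 - 4\right) \left(-144 + \frac{13}{2}\right) = \left(-34 - 4\right) \left(- \frac{275}{2}\right) = \left(-38\right) \left(- \frac{275}{2}\right) = 5225$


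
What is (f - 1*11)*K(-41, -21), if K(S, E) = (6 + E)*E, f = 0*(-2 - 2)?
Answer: -3465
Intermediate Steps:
f = 0 (f = 0*(-4) = 0)
K(S, E) = E*(6 + E)
(f - 1*11)*K(-41, -21) = (0 - 1*11)*(-21*(6 - 21)) = (0 - 11)*(-21*(-15)) = -11*315 = -3465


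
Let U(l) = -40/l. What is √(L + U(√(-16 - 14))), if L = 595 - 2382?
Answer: √(-16083 + 12*I*√30)/3 ≈ 0.086379 + 42.273*I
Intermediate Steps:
L = -1787
√(L + U(√(-16 - 14))) = √(-1787 - 40/√(-16 - 14)) = √(-1787 - 40*(-I*√30/30)) = √(-1787 - (-4)*I*√30/3) = √(-1787 + 4*I*√30/3)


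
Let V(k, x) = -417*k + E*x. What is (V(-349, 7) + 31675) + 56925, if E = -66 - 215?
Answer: 232166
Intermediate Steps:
E = -281
V(k, x) = -417*k - 281*x
(V(-349, 7) + 31675) + 56925 = ((-417*(-349) - 281*7) + 31675) + 56925 = ((145533 - 1967) + 31675) + 56925 = (143566 + 31675) + 56925 = 175241 + 56925 = 232166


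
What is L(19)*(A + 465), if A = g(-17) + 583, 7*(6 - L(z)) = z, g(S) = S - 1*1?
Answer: 23690/7 ≈ 3384.3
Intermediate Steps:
g(S) = -1 + S (g(S) = S - 1 = -1 + S)
L(z) = 6 - z/7
A = 565 (A = (-1 - 17) + 583 = -18 + 583 = 565)
L(19)*(A + 465) = (6 - ⅐*19)*(565 + 465) = (6 - 19/7)*1030 = (23/7)*1030 = 23690/7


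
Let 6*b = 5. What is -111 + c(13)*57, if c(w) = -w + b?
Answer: -1609/2 ≈ -804.50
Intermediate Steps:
b = ⅚ (b = (⅙)*5 = ⅚ ≈ 0.83333)
c(w) = ⅚ - w (c(w) = -w + ⅚ = ⅚ - w)
-111 + c(13)*57 = -111 + (⅚ - 1*13)*57 = -111 + (⅚ - 13)*57 = -111 - 73/6*57 = -111 - 1387/2 = -1609/2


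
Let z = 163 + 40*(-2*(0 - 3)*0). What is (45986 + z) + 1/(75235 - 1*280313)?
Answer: 9464144621/205078 ≈ 46149.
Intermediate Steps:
z = 163 (z = 163 + 40*(-2*(-3)*0) = 163 + 40*(6*0) = 163 + 40*0 = 163 + 0 = 163)
(45986 + z) + 1/(75235 - 1*280313) = (45986 + 163) + 1/(75235 - 1*280313) = 46149 + 1/(75235 - 280313) = 46149 + 1/(-205078) = 46149 - 1/205078 = 9464144621/205078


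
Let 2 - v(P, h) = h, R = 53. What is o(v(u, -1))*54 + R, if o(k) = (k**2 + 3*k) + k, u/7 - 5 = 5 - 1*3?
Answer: 1187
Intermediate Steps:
u = 49 (u = 35 + 7*(5 - 1*3) = 35 + 7*(5 - 3) = 35 + 7*2 = 35 + 14 = 49)
v(P, h) = 2 - h
o(k) = k**2 + 4*k
o(v(u, -1))*54 + R = ((2 - 1*(-1))*(4 + (2 - 1*(-1))))*54 + 53 = ((2 + 1)*(4 + (2 + 1)))*54 + 53 = (3*(4 + 3))*54 + 53 = (3*7)*54 + 53 = 21*54 + 53 = 1134 + 53 = 1187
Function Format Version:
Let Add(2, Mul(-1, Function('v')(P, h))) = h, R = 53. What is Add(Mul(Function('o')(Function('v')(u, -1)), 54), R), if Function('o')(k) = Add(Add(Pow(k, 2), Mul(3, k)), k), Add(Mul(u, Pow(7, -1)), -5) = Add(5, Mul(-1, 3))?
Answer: 1187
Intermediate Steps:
u = 49 (u = Add(35, Mul(7, Add(5, Mul(-1, 3)))) = Add(35, Mul(7, Add(5, -3))) = Add(35, Mul(7, 2)) = Add(35, 14) = 49)
Function('v')(P, h) = Add(2, Mul(-1, h))
Function('o')(k) = Add(Pow(k, 2), Mul(4, k))
Add(Mul(Function('o')(Function('v')(u, -1)), 54), R) = Add(Mul(Mul(Add(2, Mul(-1, -1)), Add(4, Add(2, Mul(-1, -1)))), 54), 53) = Add(Mul(Mul(Add(2, 1), Add(4, Add(2, 1))), 54), 53) = Add(Mul(Mul(3, Add(4, 3)), 54), 53) = Add(Mul(Mul(3, 7), 54), 53) = Add(Mul(21, 54), 53) = Add(1134, 53) = 1187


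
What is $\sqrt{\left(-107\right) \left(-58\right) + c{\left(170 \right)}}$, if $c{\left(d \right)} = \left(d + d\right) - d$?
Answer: $2 \sqrt{1594} \approx 79.85$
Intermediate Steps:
$c{\left(d \right)} = d$ ($c{\left(d \right)} = 2 d - d = d$)
$\sqrt{\left(-107\right) \left(-58\right) + c{\left(170 \right)}} = \sqrt{\left(-107\right) \left(-58\right) + 170} = \sqrt{6206 + 170} = \sqrt{6376} = 2 \sqrt{1594}$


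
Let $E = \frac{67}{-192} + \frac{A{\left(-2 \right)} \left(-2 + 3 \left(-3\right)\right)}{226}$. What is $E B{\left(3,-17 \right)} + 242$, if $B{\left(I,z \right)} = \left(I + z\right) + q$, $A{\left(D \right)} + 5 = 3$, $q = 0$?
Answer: $\frac{2663429}{10848} \approx 245.52$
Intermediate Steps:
$A{\left(D \right)} = -2$ ($A{\left(D \right)} = -5 + 3 = -2$)
$B{\left(I,z \right)} = I + z$ ($B{\left(I,z \right)} = \left(I + z\right) + 0 = I + z$)
$E = - \frac{5459}{21696}$ ($E = \frac{67}{-192} + \frac{\left(-2\right) \left(-2 + 3 \left(-3\right)\right)}{226} = 67 \left(- \frac{1}{192}\right) + - 2 \left(-2 - 9\right) \frac{1}{226} = - \frac{67}{192} + \left(-2\right) \left(-11\right) \frac{1}{226} = - \frac{67}{192} + 22 \cdot \frac{1}{226} = - \frac{67}{192} + \frac{11}{113} = - \frac{5459}{21696} \approx -0.25161$)
$E B{\left(3,-17 \right)} + 242 = - \frac{5459 \left(3 - 17\right)}{21696} + 242 = \left(- \frac{5459}{21696}\right) \left(-14\right) + 242 = \frac{38213}{10848} + 242 = \frac{2663429}{10848}$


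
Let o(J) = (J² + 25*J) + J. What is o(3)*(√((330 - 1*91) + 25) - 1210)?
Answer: -105270 + 174*√66 ≈ -1.0386e+5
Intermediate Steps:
o(J) = J² + 26*J
o(3)*(√((330 - 1*91) + 25) - 1210) = (3*(26 + 3))*(√((330 - 1*91) + 25) - 1210) = (3*29)*(√((330 - 91) + 25) - 1210) = 87*(√(239 + 25) - 1210) = 87*(√264 - 1210) = 87*(2*√66 - 1210) = 87*(-1210 + 2*√66) = -105270 + 174*√66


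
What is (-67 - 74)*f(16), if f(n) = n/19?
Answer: -2256/19 ≈ -118.74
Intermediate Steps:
f(n) = n/19 (f(n) = n*(1/19) = n/19)
(-67 - 74)*f(16) = (-67 - 74)*((1/19)*16) = -141*16/19 = -2256/19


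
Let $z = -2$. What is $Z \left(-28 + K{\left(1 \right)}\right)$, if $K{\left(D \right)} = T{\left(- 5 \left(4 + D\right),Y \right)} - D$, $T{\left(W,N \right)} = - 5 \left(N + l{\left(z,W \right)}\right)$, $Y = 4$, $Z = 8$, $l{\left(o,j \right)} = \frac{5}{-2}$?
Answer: $-292$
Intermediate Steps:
$l{\left(o,j \right)} = - \frac{5}{2}$ ($l{\left(o,j \right)} = 5 \left(- \frac{1}{2}\right) = - \frac{5}{2}$)
$T{\left(W,N \right)} = \frac{25}{2} - 5 N$ ($T{\left(W,N \right)} = - 5 \left(N - \frac{5}{2}\right) = - 5 \left(- \frac{5}{2} + N\right) = \frac{25}{2} - 5 N$)
$K{\left(D \right)} = - \frac{15}{2} - D$ ($K{\left(D \right)} = \left(\frac{25}{2} - 20\right) - D = - \frac{15}{2} - D$)
$Z \left(-28 + K{\left(1 \right)}\right) = 8 \left(-28 - \frac{17}{2}\right) = 8 \left(- \frac{73}{2}\right) = -292$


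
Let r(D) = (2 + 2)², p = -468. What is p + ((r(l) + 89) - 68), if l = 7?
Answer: -431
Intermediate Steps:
r(D) = 16 (r(D) = 4² = 16)
p + ((r(l) + 89) - 68) = -468 + ((16 + 89) - 68) = -468 + (105 - 68) = -468 + 37 = -431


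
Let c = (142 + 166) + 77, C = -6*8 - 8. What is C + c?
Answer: 329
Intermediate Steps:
C = -56 (C = -48 - 8 = -56)
c = 385 (c = 308 + 77 = 385)
C + c = -56 + 385 = 329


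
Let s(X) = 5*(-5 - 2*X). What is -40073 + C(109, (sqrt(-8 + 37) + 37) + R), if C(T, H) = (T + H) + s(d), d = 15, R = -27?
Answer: -40129 + sqrt(29) ≈ -40124.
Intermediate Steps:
s(X) = -25 - 10*X
C(T, H) = -175 + H + T (C(T, H) = (T + H) + (-25 - 10*15) = (H + T) + (-25 - 150) = (H + T) - 175 = -175 + H + T)
-40073 + C(109, (sqrt(-8 + 37) + 37) + R) = -40073 + (-175 + ((sqrt(-8 + 37) + 37) - 27) + 109) = -40073 + (-175 + ((sqrt(29) + 37) - 27) + 109) = -40073 + (-175 + ((37 + sqrt(29)) - 27) + 109) = -40073 + (-175 + (10 + sqrt(29)) + 109) = -40073 + (-56 + sqrt(29)) = -40129 + sqrt(29)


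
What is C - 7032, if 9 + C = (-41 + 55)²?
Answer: -6845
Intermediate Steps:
C = 187 (C = -9 + (-41 + 55)² = -9 + 14² = -9 + 196 = 187)
C - 7032 = 187 - 7032 = -6845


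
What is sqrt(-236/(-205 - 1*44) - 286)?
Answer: I*sqrt(17673522)/249 ≈ 16.883*I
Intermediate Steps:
sqrt(-236/(-205 - 1*44) - 286) = sqrt(-236/(-205 - 44) - 286) = sqrt(-236/(-249) - 286) = sqrt(-236*(-1/249) - 286) = sqrt(236/249 - 286) = sqrt(-70978/249) = I*sqrt(17673522)/249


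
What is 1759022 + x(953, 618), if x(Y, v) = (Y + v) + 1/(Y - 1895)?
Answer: 1658478605/942 ≈ 1.7606e+6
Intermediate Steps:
x(Y, v) = Y + v + 1/(-1895 + Y) (x(Y, v) = (Y + v) + 1/(-1895 + Y) = Y + v + 1/(-1895 + Y))
1759022 + x(953, 618) = 1759022 + (1 + 953² - 1895*953 - 1895*618 + 953*618)/(-1895 + 953) = 1759022 + (1 + 908209 - 1805935 - 1171110 + 588954)/(-942) = 1759022 - 1/942*(-1479881) = 1759022 + 1479881/942 = 1658478605/942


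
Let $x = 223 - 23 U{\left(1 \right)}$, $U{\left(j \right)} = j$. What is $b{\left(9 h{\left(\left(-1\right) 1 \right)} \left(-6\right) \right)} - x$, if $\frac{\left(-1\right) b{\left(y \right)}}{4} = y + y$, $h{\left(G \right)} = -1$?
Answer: $-632$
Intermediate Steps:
$b{\left(y \right)} = - 8 y$ ($b{\left(y \right)} = - 4 \left(y + y\right) = - 4 \cdot 2 y = - 8 y$)
$x = 200$ ($x = 223 - 23 = 200$)
$b{\left(9 h{\left(\left(-1\right) 1 \right)} \left(-6\right) \right)} - x = - 8 \cdot 9 \left(-1\right) \left(-6\right) - 200 = - 8 \left(\left(-9\right) \left(-6\right)\right) - 200 = \left(-8\right) 54 - 200 = -432 - 200 = -632$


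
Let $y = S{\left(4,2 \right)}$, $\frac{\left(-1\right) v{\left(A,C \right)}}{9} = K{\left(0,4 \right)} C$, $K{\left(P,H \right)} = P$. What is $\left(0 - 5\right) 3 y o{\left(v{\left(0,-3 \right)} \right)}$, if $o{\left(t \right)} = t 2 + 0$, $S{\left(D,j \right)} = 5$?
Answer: $0$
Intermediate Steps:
$v{\left(A,C \right)} = 0$ ($v{\left(A,C \right)} = - 9 \cdot 0 C = \left(-9\right) 0 = 0$)
$y = 5$
$o{\left(t \right)} = 2 t$ ($o{\left(t \right)} = 2 t + 0 = 2 t$)
$\left(0 - 5\right) 3 y o{\left(v{\left(0,-3 \right)} \right)} = \left(0 - 5\right) 3 \cdot 5 \cdot 2 \cdot 0 = \left(-5\right) 3 \cdot 5 \cdot 0 = \left(-15\right) 5 \cdot 0 = \left(-75\right) 0 = 0$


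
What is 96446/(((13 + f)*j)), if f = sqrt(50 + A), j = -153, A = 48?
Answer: -1253798/10863 + 675122*sqrt(2)/10863 ≈ -27.527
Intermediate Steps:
f = 7*sqrt(2) (f = sqrt(50 + 48) = sqrt(98) = 7*sqrt(2) ≈ 9.8995)
96446/(((13 + f)*j)) = 96446/(((13 + 7*sqrt(2))*(-153))) = 96446/(-1989 - 1071*sqrt(2))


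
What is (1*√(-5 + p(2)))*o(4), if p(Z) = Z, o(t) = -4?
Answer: -4*I*√3 ≈ -6.9282*I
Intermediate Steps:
(1*√(-5 + p(2)))*o(4) = (1*√(-5 + 2))*(-4) = (1*√(-3))*(-4) = (1*(I*√3))*(-4) = (I*√3)*(-4) = -4*I*√3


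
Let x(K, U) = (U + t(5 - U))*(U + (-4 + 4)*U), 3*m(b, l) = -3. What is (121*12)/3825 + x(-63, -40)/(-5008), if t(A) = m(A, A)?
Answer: 41609/798150 ≈ 0.052132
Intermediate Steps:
m(b, l) = -1 (m(b, l) = (1/3)*(-3) = -1)
t(A) = -1
x(K, U) = U*(-1 + U) (x(K, U) = (U - 1)*(U + (-4 + 4)*U) = (-1 + U)*(U + 0*U) = (-1 + U)*(U + 0) = (-1 + U)*U = U*(-1 + U))
(121*12)/3825 + x(-63, -40)/(-5008) = (121*12)/3825 - 40*(-1 - 40)/(-5008) = 1452*(1/3825) - 40*(-41)*(-1/5008) = 484/1275 + 1640*(-1/5008) = 484/1275 - 205/626 = 41609/798150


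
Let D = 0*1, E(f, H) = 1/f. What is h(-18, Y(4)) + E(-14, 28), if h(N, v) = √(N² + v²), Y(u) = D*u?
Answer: 251/14 ≈ 17.929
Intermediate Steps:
D = 0
Y(u) = 0 (Y(u) = 0*u = 0)
h(-18, Y(4)) + E(-14, 28) = √((-18)² + 0²) + 1/(-14) = √(324 + 0) - 1/14 = √324 - 1/14 = 18 - 1/14 = 251/14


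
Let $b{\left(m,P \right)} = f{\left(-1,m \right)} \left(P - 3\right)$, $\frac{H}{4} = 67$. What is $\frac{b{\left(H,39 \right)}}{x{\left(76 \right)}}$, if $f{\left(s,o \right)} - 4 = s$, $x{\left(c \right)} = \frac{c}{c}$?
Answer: $108$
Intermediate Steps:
$x{\left(c \right)} = 1$
$f{\left(s,o \right)} = 4 + s$
$H = 268$ ($H = 4 \cdot 67 = 268$)
$b{\left(m,P \right)} = -9 + 3 P$ ($b{\left(m,P \right)} = \left(4 - 1\right) \left(P - 3\right) = 3 \left(-3 + P\right) = -9 + 3 P$)
$\frac{b{\left(H,39 \right)}}{x{\left(76 \right)}} = \frac{-9 + 3 \cdot 39}{1} = \left(-9 + 117\right) 1 = 108 \cdot 1 = 108$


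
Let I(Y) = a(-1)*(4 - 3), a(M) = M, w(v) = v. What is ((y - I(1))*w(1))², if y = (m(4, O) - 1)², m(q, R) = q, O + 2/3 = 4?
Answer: 100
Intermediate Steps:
O = 10/3 (O = -⅔ + 4 = 10/3 ≈ 3.3333)
I(Y) = -1 (I(Y) = -(4 - 3) = -1*1 = -1)
y = 9 (y = (4 - 1)² = 3² = 9)
((y - I(1))*w(1))² = ((9 - 1*(-1))*1)² = ((9 + 1)*1)² = (10*1)² = 10² = 100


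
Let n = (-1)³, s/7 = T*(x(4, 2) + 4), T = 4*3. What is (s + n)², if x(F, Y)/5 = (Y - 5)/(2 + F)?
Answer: 15625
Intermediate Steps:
x(F, Y) = 5*(-5 + Y)/(2 + F) (x(F, Y) = 5*((Y - 5)/(2 + F)) = 5*((-5 + Y)/(2 + F)) = 5*(-5 + Y)/(2 + F))
T = 12
s = 126 (s = 7*(12*(5*(-5 + 2)/(2 + 4) + 4)) = 7*(12*(5*(-3)/6 + 4)) = 7*(12*(5*(⅙)*(-3) + 4)) = 7*(12*(-5/2 + 4)) = 7*(12*(3/2)) = 7*18 = 126)
n = -1
(s + n)² = (126 - 1)² = 125² = 15625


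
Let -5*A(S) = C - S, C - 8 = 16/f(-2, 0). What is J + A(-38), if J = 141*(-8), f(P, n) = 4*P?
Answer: -5684/5 ≈ -1136.8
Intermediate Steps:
J = -1128
C = 6 (C = 8 + 16/((4*(-2))) = 8 + 16/(-8) = 8 + 16*(-⅛) = 8 - 2 = 6)
A(S) = -6/5 + S/5 (A(S) = -(6 - S)/5 = -6/5 + S/5)
J + A(-38) = -1128 + (-6/5 + (⅕)*(-38)) = -1128 + (-6/5 - 38/5) = -1128 - 44/5 = -5684/5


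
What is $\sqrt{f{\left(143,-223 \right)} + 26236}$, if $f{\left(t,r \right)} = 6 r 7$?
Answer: $\sqrt{16870} \approx 129.88$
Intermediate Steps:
$f{\left(t,r \right)} = 42 r$
$\sqrt{f{\left(143,-223 \right)} + 26236} = \sqrt{42 \left(-223\right) + 26236} = \sqrt{-9366 + 26236} = \sqrt{16870}$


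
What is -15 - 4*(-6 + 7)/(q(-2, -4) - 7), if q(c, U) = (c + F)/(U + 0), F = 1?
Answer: -389/27 ≈ -14.407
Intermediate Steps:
q(c, U) = (1 + c)/U (q(c, U) = (c + 1)/(U + 0) = (1 + c)/U)
-15 - 4*(-6 + 7)/(q(-2, -4) - 7) = -15 - 4*(-6 + 7)/((1 - 2)/(-4) - 7) = -15 - 4/(-¼*(-1) - 7) = -15 - 4/(¼ - 7) = -15 - 4/(-27/4) = -15 - 4*(-4)/27 = -15 - 4*(-4/27) = -15 + 16/27 = -389/27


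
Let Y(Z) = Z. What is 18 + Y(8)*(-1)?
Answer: 10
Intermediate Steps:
18 + Y(8)*(-1) = 18 + 8*(-1) = 18 - 8 = 10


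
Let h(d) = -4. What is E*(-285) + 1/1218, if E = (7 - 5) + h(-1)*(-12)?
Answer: -17356499/1218 ≈ -14250.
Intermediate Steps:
E = 50 (E = (7 - 5) - 4*(-12) = 2 + 48 = 50)
E*(-285) + 1/1218 = 50*(-285) + 1/1218 = -14250 + 1/1218 = -17356499/1218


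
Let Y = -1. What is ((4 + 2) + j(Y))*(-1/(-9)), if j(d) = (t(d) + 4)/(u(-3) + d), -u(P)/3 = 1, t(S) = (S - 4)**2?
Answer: -5/36 ≈ -0.13889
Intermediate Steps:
t(S) = (-4 + S)**2
u(P) = -3 (u(P) = -3*1 = -3)
j(d) = (4 + (-4 + d)**2)/(-3 + d) (j(d) = ((-4 + d)**2 + 4)/(-3 + d) = (4 + (-4 + d)**2)/(-3 + d))
((4 + 2) + j(Y))*(-1/(-9)) = ((4 + 2) + (4 + (-4 - 1)**2)/(-3 - 1))*(-1/(-9)) = (6 + (4 + (-5)**2)/(-4))*(-1*(-1/9)) = (6 - (4 + 25)/4)*(1/9) = (6 - 1/4*29)*(1/9) = (6 - 29/4)*(1/9) = -5/4*1/9 = -5/36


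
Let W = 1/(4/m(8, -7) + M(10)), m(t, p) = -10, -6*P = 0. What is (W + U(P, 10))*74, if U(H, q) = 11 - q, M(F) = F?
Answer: 1961/24 ≈ 81.708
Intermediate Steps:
P = 0 (P = -⅙*0 = 0)
W = 5/48 (W = 1/(4/(-10) + 10) = 1/(4*(-⅒) + 10) = 1/(-⅖ + 10) = 1/(48/5) = 5/48 ≈ 0.10417)
(W + U(P, 10))*74 = (5/48 + (11 - 1*10))*74 = (5/48 + (11 - 10))*74 = (5/48 + 1)*74 = (53/48)*74 = 1961/24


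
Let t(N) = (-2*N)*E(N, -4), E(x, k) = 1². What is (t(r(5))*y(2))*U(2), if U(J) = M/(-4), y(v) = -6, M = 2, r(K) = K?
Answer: -30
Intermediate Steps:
E(x, k) = 1
t(N) = -2*N (t(N) = -2*N*1 = -2*N)
U(J) = -½ (U(J) = 2/(-4) = 2*(-¼) = -½)
(t(r(5))*y(2))*U(2) = (-2*5*(-6))*(-½) = -10*(-6)*(-½) = 60*(-½) = -30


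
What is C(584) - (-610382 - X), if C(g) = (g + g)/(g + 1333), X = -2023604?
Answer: -2709145406/1917 ≈ -1.4132e+6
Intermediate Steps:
C(g) = 2*g/(1333 + g) (C(g) = (2*g)/(1333 + g) = 2*g/(1333 + g))
C(584) - (-610382 - X) = 2*584/(1333 + 584) - (-610382 - 1*(-2023604)) = 2*584/1917 - (-610382 + 2023604) = 2*584*(1/1917) - 1*1413222 = 1168/1917 - 1413222 = -2709145406/1917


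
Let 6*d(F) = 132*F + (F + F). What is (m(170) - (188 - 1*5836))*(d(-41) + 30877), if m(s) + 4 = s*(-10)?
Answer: 354502496/3 ≈ 1.1817e+8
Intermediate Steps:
d(F) = 67*F/3 (d(F) = (132*F + (F + F))/6 = (132*F + 2*F)/6 = (134*F)/6 = 67*F/3)
m(s) = -4 - 10*s (m(s) = -4 + s*(-10) = -4 - 10*s)
(m(170) - (188 - 1*5836))*(d(-41) + 30877) = ((-4 - 10*170) - (188 - 1*5836))*((67/3)*(-41) + 30877) = ((-4 - 1700) - (188 - 5836))*(-2747/3 + 30877) = (-1704 - 1*(-5648))*(89884/3) = (-1704 + 5648)*(89884/3) = 3944*(89884/3) = 354502496/3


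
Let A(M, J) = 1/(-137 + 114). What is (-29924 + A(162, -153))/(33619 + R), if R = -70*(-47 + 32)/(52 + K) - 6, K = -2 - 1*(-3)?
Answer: -36477409/40998397 ≈ -0.88973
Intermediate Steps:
K = 1 (K = -2 + 3 = 1)
A(M, J) = -1/23 (A(M, J) = 1/(-23) = -1/23)
R = 732/53 (R = -70*(-47 + 32)/(52 + 1) - 6 = -(-1050)/53 - 6 = -70*(-15/53) - 6 = 1050/53 - 6 = 732/53 ≈ 13.811)
(-29924 + A(162, -153))/(33619 + R) = (-29924 - 1/23)/(33619 + 732/53) = -688253/(23*1782539/53) = -688253/23*53/1782539 = -36477409/40998397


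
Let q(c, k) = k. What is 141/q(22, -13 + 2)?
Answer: -141/11 ≈ -12.818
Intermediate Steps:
141/q(22, -13 + 2) = 141/(-13 + 2) = 141/(-11) = 141*(-1/11) = -141/11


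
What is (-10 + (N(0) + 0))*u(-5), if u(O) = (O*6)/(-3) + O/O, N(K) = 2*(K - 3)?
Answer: -176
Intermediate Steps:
N(K) = -6 + 2*K (N(K) = 2*(-3 + K) = -6 + 2*K)
u(O) = 1 - 2*O (u(O) = (6*O)*(-⅓) + 1 = -2*O + 1 = 1 - 2*O)
(-10 + (N(0) + 0))*u(-5) = (-10 + ((-6 + 2*0) + 0))*(1 - 2*(-5)) = (-10 + ((-6 + 0) + 0))*(1 + 10) = (-10 + (-6 + 0))*11 = (-10 - 6)*11 = -16*11 = -176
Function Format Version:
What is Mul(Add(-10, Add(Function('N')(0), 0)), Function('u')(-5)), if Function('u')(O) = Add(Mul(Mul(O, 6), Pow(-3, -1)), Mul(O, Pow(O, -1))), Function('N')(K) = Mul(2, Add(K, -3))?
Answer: -176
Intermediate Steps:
Function('N')(K) = Add(-6, Mul(2, K)) (Function('N')(K) = Mul(2, Add(-3, K)) = Add(-6, Mul(2, K)))
Function('u')(O) = Add(1, Mul(-2, O)) (Function('u')(O) = Add(Mul(Mul(6, O), Rational(-1, 3)), 1) = Add(Mul(-2, O), 1) = Add(1, Mul(-2, O)))
Mul(Add(-10, Add(Function('N')(0), 0)), Function('u')(-5)) = Mul(Add(-10, Add(Add(-6, Mul(2, 0)), 0)), Add(1, Mul(-2, -5))) = Mul(Add(-10, Add(Add(-6, 0), 0)), Add(1, 10)) = Mul(Add(-10, Add(-6, 0)), 11) = Mul(Add(-10, -6), 11) = Mul(-16, 11) = -176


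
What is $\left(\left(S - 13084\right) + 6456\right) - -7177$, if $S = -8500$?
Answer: $-7951$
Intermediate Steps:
$\left(\left(S - 13084\right) + 6456\right) - -7177 = \left(\left(-8500 - 13084\right) + 6456\right) - -7177 = \left(-21584 + 6456\right) + 7177 = -15128 + 7177 = -7951$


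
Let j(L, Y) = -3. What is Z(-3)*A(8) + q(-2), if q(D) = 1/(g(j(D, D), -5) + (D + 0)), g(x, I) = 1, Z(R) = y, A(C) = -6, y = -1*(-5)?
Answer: -31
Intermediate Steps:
y = 5
Z(R) = 5
q(D) = 1/(1 + D) (q(D) = 1/(1 + (D + 0)) = 1/(1 + D))
Z(-3)*A(8) + q(-2) = 5*(-6) + 1/(1 - 2) = -30 + 1/(-1) = -30 - 1 = -31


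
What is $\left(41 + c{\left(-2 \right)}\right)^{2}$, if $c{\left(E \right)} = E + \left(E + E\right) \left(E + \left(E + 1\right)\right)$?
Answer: $2601$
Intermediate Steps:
$c{\left(E \right)} = E + 2 E \left(1 + 2 E\right)$ ($c{\left(E \right)} = E + 2 E \left(E + \left(1 + E\right)\right) = E + 2 E \left(1 + 2 E\right)$)
$\left(41 + c{\left(-2 \right)}\right)^{2} = \left(41 - 2 \left(3 + 4 \left(-2\right)\right)\right)^{2} = \left(41 - 2 \left(3 - 8\right)\right)^{2} = \left(41 - -10\right)^{2} = \left(41 + 10\right)^{2} = 51^{2} = 2601$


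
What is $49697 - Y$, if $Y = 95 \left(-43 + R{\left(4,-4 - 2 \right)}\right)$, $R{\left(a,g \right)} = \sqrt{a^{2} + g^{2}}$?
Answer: $53782 - 190 \sqrt{13} \approx 53097.0$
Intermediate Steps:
$Y = -4085 + 190 \sqrt{13}$ ($Y = 95 \left(-43 + \sqrt{4^{2} + \left(-4 - 2\right)^{2}}\right) = 95 \left(-43 + \sqrt{16 + \left(-6\right)^{2}}\right) = 95 \left(-43 + \sqrt{16 + 36}\right) = 95 \left(-43 + \sqrt{52}\right) = 95 \left(-43 + 2 \sqrt{13}\right) = -4085 + 190 \sqrt{13} \approx -3399.9$)
$49697 - Y = 49697 - \left(-4085 + 190 \sqrt{13}\right) = 49697 + \left(4085 - 190 \sqrt{13}\right) = 53782 - 190 \sqrt{13}$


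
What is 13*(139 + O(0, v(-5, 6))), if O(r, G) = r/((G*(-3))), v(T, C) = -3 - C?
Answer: 1807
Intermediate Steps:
O(r, G) = -r/(3*G) (O(r, G) = r/((-3*G)) = r*(-1/(3*G)) = -r/(3*G))
13*(139 + O(0, v(-5, 6))) = 13*(139 - 1/3*0/(-3 - 1*6)) = 13*(139 - 1/3*0/(-3 - 6)) = 13*(139 - 1/3*0/(-9)) = 13*(139 - 1/3*0*(-1/9)) = 13*(139 + 0) = 13*139 = 1807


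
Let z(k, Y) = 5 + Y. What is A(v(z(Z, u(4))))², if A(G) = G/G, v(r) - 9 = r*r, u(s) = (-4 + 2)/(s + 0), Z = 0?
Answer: 1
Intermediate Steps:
u(s) = -2/s
v(r) = 9 + r² (v(r) = 9 + r*r = 9 + r²)
A(G) = 1
A(v(z(Z, u(4))))² = 1² = 1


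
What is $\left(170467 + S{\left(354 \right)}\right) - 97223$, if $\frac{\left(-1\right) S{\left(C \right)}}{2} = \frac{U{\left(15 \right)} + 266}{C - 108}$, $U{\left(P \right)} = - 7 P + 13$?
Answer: $\frac{3002946}{41} \approx 73243.0$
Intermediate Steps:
$U{\left(P \right)} = 13 - 7 P$
$S{\left(C \right)} = - \frac{348}{-108 + C}$ ($S{\left(C \right)} = - 2 \frac{\left(13 - 105\right) + 266}{C - 108} = - 2 \frac{\left(13 - 105\right) + 266}{-108 + C} = - 2 \frac{-92 + 266}{-108 + C} = - 2 \frac{174}{-108 + C} = - \frac{348}{-108 + C}$)
$\left(170467 + S{\left(354 \right)}\right) - 97223 = \left(170467 - \frac{348}{-108 + 354}\right) - 97223 = \left(170467 - \frac{348}{246}\right) - 97223 = \left(170467 - \frac{58}{41}\right) - 97223 = \frac{6989089}{41} - 97223 = \frac{3002946}{41}$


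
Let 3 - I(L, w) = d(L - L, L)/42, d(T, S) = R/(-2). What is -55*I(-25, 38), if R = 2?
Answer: -6985/42 ≈ -166.31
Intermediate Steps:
d(T, S) = -1 (d(T, S) = 2/(-2) = 2*(-½) = -1)
I(L, w) = 127/42 (I(L, w) = 3 - (-1)/42 = 3 - 1*(-1/42) = 3 + 1/42 = 127/42)
-55*I(-25, 38) = -55*127/42 = -6985/42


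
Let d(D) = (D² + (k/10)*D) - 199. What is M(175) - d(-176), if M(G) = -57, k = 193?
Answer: -137186/5 ≈ -27437.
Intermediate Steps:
d(D) = -199 + D² + 193*D/10 (d(D) = (D² + (193/10)*D) - 199 = (D² + (193*(⅒))*D) - 199 = (D² + 193*D/10) - 199 = -199 + D² + 193*D/10)
M(175) - d(-176) = -57 - (-199 + (-176)² + (193/10)*(-176)) = -57 - (-199 + 30976 - 16984/5) = -57 - 1*136901/5 = -57 - 136901/5 = -137186/5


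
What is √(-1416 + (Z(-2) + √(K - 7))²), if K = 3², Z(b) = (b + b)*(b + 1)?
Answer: √(-1398 + 8*√2) ≈ 37.238*I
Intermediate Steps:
Z(b) = 2*b*(1 + b) (Z(b) = (2*b)*(1 + b) = 2*b*(1 + b))
K = 9
√(-1416 + (Z(-2) + √(K - 7))²) = √(-1416 + (2*(-2)*(1 - 2) + √(9 - 7))²) = √(-1416 + (2*(-2)*(-1) + √2)²) = √(-1416 + (4 + √2)²)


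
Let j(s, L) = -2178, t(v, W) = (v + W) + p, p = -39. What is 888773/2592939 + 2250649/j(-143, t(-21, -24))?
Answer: -1944619939939/1882473714 ≈ -1033.0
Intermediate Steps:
t(v, W) = -39 + W + v (t(v, W) = (v + W) - 39 = (W + v) - 39 = -39 + W + v)
888773/2592939 + 2250649/j(-143, t(-21, -24)) = 888773/2592939 + 2250649/(-2178) = 888773*(1/2592939) + 2250649*(-1/2178) = 888773/2592939 - 2250649/2178 = -1944619939939/1882473714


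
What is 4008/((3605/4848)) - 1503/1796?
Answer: 34892269749/6474580 ≈ 5389.1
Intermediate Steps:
4008/((3605/4848)) - 1503/1796 = 4008/((3605*(1/4848))) - 1503*1/1796 = 4008/(3605/4848) - 1503/1796 = 4008*(4848/3605) - 1503/1796 = 19430784/3605 - 1503/1796 = 34892269749/6474580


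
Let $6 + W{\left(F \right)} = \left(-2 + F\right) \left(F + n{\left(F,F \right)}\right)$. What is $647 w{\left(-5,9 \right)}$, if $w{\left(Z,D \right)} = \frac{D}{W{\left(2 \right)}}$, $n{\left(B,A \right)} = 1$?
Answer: $- \frac{1941}{2} \approx -970.5$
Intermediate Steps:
$W{\left(F \right)} = -6 + \left(1 + F\right) \left(-2 + F\right)$ ($W{\left(F \right)} = -6 + \left(-2 + F\right) \left(F + 1\right) = -6 + \left(-2 + F\right) \left(1 + F\right) = -6 + \left(1 + F\right) \left(-2 + F\right)$)
$w{\left(Z,D \right)} = - \frac{D}{6}$ ($w{\left(Z,D \right)} = \frac{D}{-8 + 2^{2} - 2} = \frac{D}{-8 + 4 - 2} = \frac{D}{-6} = D \left(- \frac{1}{6}\right) = - \frac{D}{6}$)
$647 w{\left(-5,9 \right)} = 647 \left(\left(- \frac{1}{6}\right) 9\right) = 647 \left(- \frac{3}{2}\right) = - \frac{1941}{2}$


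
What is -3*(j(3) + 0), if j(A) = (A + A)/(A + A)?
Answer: -3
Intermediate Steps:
j(A) = 1 (j(A) = (2*A)/((2*A)) = (2*A)*(1/(2*A)) = 1)
-3*(j(3) + 0) = -3*(1 + 0) = -3*1 = -3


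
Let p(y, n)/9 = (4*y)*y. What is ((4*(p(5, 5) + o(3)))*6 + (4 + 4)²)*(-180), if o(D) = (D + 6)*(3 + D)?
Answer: -4132800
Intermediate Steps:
p(y, n) = 36*y² (p(y, n) = 9*((4*y)*y) = 9*(4*y²) = 36*y²)
o(D) = (3 + D)*(6 + D) (o(D) = (6 + D)*(3 + D) = (3 + D)*(6 + D))
((4*(p(5, 5) + o(3)))*6 + (4 + 4)²)*(-180) = ((4*(36*5² + (18 + 3² + 9*3)))*6 + (4 + 4)²)*(-180) = ((4*(36*25 + (18 + 9 + 27)))*6 + 8²)*(-180) = ((4*(900 + 54))*6 + 64)*(-180) = ((4*954)*6 + 64)*(-180) = (3816*6 + 64)*(-180) = (22896 + 64)*(-180) = 22960*(-180) = -4132800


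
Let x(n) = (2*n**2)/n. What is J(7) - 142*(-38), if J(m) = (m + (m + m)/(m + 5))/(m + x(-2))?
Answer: 97177/18 ≈ 5398.7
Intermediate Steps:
x(n) = 2*n
J(m) = (m + 2*m/(5 + m))/(-4 + m) (J(m) = (m + (m + m)/(m + 5))/(m + 2*(-2)) = (m + (2*m)/(5 + m))/(m - 4) = (m + 2*m/(5 + m))/(-4 + m))
J(7) - 142*(-38) = 7*(7 + 7)/(-20 + 7 + 7**2) - 142*(-38) = 7*14/(-20 + 7 + 49) + 5396 = 7*14/36 + 5396 = 7*(1/36)*14 + 5396 = 49/18 + 5396 = 97177/18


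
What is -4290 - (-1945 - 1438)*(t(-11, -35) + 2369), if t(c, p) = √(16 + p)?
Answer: 8010037 + 3383*I*√19 ≈ 8.01e+6 + 14746.0*I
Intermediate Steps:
-4290 - (-1945 - 1438)*(t(-11, -35) + 2369) = -4290 - (-1945 - 1438)*(√(16 - 35) + 2369) = -4290 - (-3383)*(√(-19) + 2369) = -4290 - (-3383)*(I*√19 + 2369) = -4290 - (-3383)*(2369 + I*√19) = -4290 - (-8014327 - 3383*I*√19) = -4290 + (8014327 + 3383*I*√19) = 8010037 + 3383*I*√19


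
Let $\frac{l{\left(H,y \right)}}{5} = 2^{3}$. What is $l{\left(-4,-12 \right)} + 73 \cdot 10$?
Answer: $770$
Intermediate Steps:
$l{\left(H,y \right)} = 40$ ($l{\left(H,y \right)} = 5 \cdot 2^{3} = 5 \cdot 8 = 40$)
$l{\left(-4,-12 \right)} + 73 \cdot 10 = 40 + 73 \cdot 10 = 40 + 730 = 770$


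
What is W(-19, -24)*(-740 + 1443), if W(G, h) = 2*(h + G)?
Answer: -60458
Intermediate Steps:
W(G, h) = 2*G + 2*h (W(G, h) = 2*(G + h) = 2*G + 2*h)
W(-19, -24)*(-740 + 1443) = (2*(-19) + 2*(-24))*(-740 + 1443) = (-38 - 48)*703 = -86*703 = -60458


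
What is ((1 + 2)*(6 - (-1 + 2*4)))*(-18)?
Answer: 54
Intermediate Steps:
((1 + 2)*(6 - (-1 + 2*4)))*(-18) = (3*(6 - (-1 + 8)))*(-18) = (3*(6 - 1*7))*(-18) = (3*(6 - 7))*(-18) = (3*(-1))*(-18) = -3*(-18) = 54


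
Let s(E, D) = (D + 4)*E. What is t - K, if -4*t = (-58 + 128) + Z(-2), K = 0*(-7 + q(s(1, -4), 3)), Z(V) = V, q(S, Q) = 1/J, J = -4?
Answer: -17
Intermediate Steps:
s(E, D) = E*(4 + D) (s(E, D) = (4 + D)*E = E*(4 + D))
q(S, Q) = -¼ (q(S, Q) = 1/(-4) = -¼)
K = 0 (K = 0*(-7 - ¼) = 0*(-29/4) = 0)
t = -17 (t = -((-58 + 128) - 2)/4 = -(70 - 2)/4 = -¼*68 = -17)
t - K = -17 - 1*0 = -17 + 0 = -17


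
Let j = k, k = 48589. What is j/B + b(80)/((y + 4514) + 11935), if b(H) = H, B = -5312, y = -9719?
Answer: -32657901/3574976 ≈ -9.1351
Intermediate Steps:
j = 48589
j/B + b(80)/((y + 4514) + 11935) = 48589/(-5312) + 80/((-9719 + 4514) + 11935) = 48589*(-1/5312) + 80/(-5205 + 11935) = -48589/5312 + 80/6730 = -48589/5312 + 80*(1/6730) = -48589/5312 + 8/673 = -32657901/3574976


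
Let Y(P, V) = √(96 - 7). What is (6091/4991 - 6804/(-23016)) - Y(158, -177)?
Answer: 2073205/1367534 - √89 ≈ -7.9180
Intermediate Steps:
Y(P, V) = √89
(6091/4991 - 6804/(-23016)) - Y(158, -177) = (6091/4991 - 6804/(-23016)) - √89 = (6091*(1/4991) - 6804*(-1/23016)) - √89 = (6091/4991 + 81/274) - √89 = 2073205/1367534 - √89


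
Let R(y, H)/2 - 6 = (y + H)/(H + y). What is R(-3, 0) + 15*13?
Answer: 209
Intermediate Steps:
R(y, H) = 14 (R(y, H) = 12 + 2*((y + H)/(H + y)) = 12 + 2*((H + y)/(H + y)) = 12 + 2*1 = 12 + 2 = 14)
R(-3, 0) + 15*13 = 14 + 15*13 = 14 + 195 = 209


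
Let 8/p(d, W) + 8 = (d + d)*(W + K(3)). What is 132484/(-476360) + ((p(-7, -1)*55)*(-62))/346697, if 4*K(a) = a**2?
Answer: -579132967787/2105695432230 ≈ -0.27503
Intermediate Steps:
K(a) = a**2/4
p(d, W) = 8/(-8 + 2*d*(9/4 + W)) (p(d, W) = 8/(-8 + (d + d)*(W + (1/4)*3**2)) = 8/(-8 + (2*d)*(W + (1/4)*9)) = 8/(-8 + (2*d)*(W + 9/4)) = 8/(-8 + (2*d)*(9/4 + W)) = 8/(-8 + 2*d*(9/4 + W)))
132484/(-476360) + ((p(-7, -1)*55)*(-62))/346697 = 132484/(-476360) + (((16/(-16 + 9*(-7) + 4*(-1)*(-7)))*55)*(-62))/346697 = 132484*(-1/476360) + (((16/(-16 - 63 + 28))*55)*(-62))*(1/346697) = -33121/119090 + (((16/(-51))*55)*(-62))*(1/346697) = -33121/119090 + (((16*(-1/51))*55)*(-62))*(1/346697) = -33121/119090 + (-16/51*55*(-62))*(1/346697) = -33121/119090 - 880/51*(-62)*(1/346697) = -33121/119090 + (54560/51)*(1/346697) = -33121/119090 + 54560/17681547 = -579132967787/2105695432230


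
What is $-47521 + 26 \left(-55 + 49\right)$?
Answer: $-47677$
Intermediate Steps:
$-47521 + 26 \left(-55 + 49\right) = -47521 + 26 \left(-6\right) = -47521 - 156 = -47677$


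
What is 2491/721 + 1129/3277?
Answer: 8977016/2362717 ≈ 3.7994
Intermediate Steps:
2491/721 + 1129/3277 = 8977016/2362717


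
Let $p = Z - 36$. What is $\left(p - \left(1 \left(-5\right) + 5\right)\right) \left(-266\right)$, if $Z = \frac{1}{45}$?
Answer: $\frac{430654}{45} \approx 9570.1$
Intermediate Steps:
$Z = \frac{1}{45} \approx 0.022222$
$p = - \frac{1619}{45}$ ($p = \frac{1}{45} - 36 = - \frac{1619}{45} \approx -35.978$)
$\left(p - \left(1 \left(-5\right) + 5\right)\right) \left(-266\right) = \left(- \frac{1619}{45} - \left(1 \left(-5\right) + 5\right)\right) \left(-266\right) = \left(- \frac{1619}{45} - \left(-5 + 5\right)\right) \left(-266\right) = \left(- \frac{1619}{45} - 0\right) \left(-266\right) = \left(- \frac{1619}{45} + 0\right) \left(-266\right) = \left(- \frac{1619}{45}\right) \left(-266\right) = \frac{430654}{45}$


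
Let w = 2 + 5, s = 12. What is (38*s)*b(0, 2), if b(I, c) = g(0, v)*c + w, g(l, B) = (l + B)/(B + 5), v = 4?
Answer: 10792/3 ≈ 3597.3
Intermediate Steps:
g(l, B) = (B + l)/(5 + B)
w = 7
b(I, c) = 7 + 4*c/9 (b(I, c) = ((4 + 0)/(5 + 4))*c + 7 = (4/9)*c + 7 = ((⅑)*4)*c + 7 = 4*c/9 + 7 = 7 + 4*c/9)
(38*s)*b(0, 2) = (38*12)*(7 + (4/9)*2) = 456*(7 + 8/9) = 456*(71/9) = 10792/3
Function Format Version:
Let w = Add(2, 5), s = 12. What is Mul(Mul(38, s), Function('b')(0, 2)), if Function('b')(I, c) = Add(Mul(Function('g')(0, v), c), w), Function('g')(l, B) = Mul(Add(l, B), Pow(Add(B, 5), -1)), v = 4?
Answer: Rational(10792, 3) ≈ 3597.3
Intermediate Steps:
Function('g')(l, B) = Mul(Pow(Add(5, B), -1), Add(B, l)) (Function('g')(l, B) = Mul(Add(B, l), Pow(Add(5, B), -1)) = Mul(Pow(Add(5, B), -1), Add(B, l)))
w = 7
Function('b')(I, c) = Add(7, Mul(Rational(4, 9), c)) (Function('b')(I, c) = Add(Mul(Mul(Pow(Add(5, 4), -1), Add(4, 0)), c), 7) = Add(Mul(Mul(Pow(9, -1), 4), c), 7) = Add(Mul(Mul(Rational(1, 9), 4), c), 7) = Add(Mul(Rational(4, 9), c), 7) = Add(7, Mul(Rational(4, 9), c)))
Mul(Mul(38, s), Function('b')(0, 2)) = Mul(Mul(38, 12), Add(7, Mul(Rational(4, 9), 2))) = Mul(456, Add(7, Rational(8, 9))) = Mul(456, Rational(71, 9)) = Rational(10792, 3)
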